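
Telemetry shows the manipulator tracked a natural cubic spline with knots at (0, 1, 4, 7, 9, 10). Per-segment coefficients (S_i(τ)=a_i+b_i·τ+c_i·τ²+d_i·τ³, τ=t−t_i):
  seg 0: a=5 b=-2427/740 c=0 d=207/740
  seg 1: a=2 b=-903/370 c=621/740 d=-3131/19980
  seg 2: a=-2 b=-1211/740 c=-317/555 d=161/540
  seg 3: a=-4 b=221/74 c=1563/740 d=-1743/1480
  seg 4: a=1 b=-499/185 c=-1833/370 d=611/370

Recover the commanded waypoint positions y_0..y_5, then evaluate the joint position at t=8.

y_0=5 y_1=2 y_2=-2 y_3=-4 y_4=1 y_5=-5
S(8) = -117/1480

y_0 = S_0(0) = a_0 = 5
y_1 = S_1(0) = a_1 = 2
y_2 = S_2(0) = a_2 = -2
y_3 = S_3(0) = a_3 = -4
y_4 = S_4(0) = a_4 = 1
y_5 = S_4(1) = -5
t_q=8 is in segment 3 (τ=1); S_3(τ)=-117/1480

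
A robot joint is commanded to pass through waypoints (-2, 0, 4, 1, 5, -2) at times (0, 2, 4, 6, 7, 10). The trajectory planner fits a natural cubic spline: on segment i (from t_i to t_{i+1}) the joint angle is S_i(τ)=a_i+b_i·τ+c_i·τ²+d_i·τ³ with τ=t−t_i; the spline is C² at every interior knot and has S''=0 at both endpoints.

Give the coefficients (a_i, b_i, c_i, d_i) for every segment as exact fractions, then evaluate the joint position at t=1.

Δ: Δ0=1, Δ1=2, Δ2=-3/2, Δ3=4, Δ4=-7/3
row 1: diag=8, rhs=6; c'=1/4, d'=3/4
row 2: denom=8−2·1/4=15/2; d'=(-21−2·3/4)/(15/2)=-3
row 3: denom=6−2·4/15=82/15; d'=(33−2·-3)/(82/15)=585/82
row 4: denom=8−1·15/82=641/82; d'=(-38−1·585/82)/(641/82)=-3701/641
back: M4=-3701/641
back: M3=585/82−15/82·-3701/641=5250/641
back: M2=-3−4/15·5250/641=-3323/641
back: M1=3/4−1/4·-3323/641=2623/1282
M: M0=0, M1=2623/1282, M2=-3323/641, M3=5250/641, M4=-3701/641, M5=0
seg 0: a=-2, c=M0/2=0, d=(M1−M0)/(6·2)=2623/15384, b=Δ0−h0·(2M0+M1)/6=1223/3846
seg 1: a=0, c=M1/2=2623/2564, d=(M2−M1)/(6·2)=-9269/15384, b=Δ1−h1·(2M1+M2)/6=4546/1923
seg 2: a=4, c=M2/2=-3323/1282, d=(M3−M2)/(6·2)=8573/7692, b=Δ2−h2·(2M2+M3)/6=-2977/3846
seg 3: a=1, c=M3/2=2625/641, d=(M4−M3)/(6·1)=-8951/3846, b=Δ3−h3·(2M3+M4)/6=8585/3846
seg 4: a=5, c=M4/2=-3701/1282, d=(M5−M4)/(6·3)=3701/11538, b=Δ4−h4·(2M4+M5)/6=6616/1923
t_q=1 → seg 0, τ=1; S=-2+1223/3846·τ+0·τ²+2623/15384·τ³=-7751/5128

  seg 0: a=-2 b=1223/3846 c=0 d=2623/15384
  seg 1: a=0 b=4546/1923 c=2623/2564 d=-9269/15384
  seg 2: a=4 b=-2977/3846 c=-3323/1282 d=8573/7692
  seg 3: a=1 b=8585/3846 c=2625/641 d=-8951/3846
  seg 4: a=5 b=6616/1923 c=-3701/1282 d=3701/11538
S(1) = -7751/5128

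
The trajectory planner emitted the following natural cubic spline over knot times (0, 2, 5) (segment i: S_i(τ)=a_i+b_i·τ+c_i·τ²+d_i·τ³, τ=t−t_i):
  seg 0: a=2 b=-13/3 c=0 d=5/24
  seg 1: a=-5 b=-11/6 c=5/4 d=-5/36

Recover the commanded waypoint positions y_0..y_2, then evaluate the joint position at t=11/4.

y_0=2 y_1=-5 y_2=-3
S(11/4) = -1467/256

y_0 = S_0(0) = a_0 = 2
y_1 = S_1(0) = a_1 = -5
y_2 = S_1(3) = -3
t_q=11/4 is in segment 1 (τ=3/4); S_1(τ)=-1467/256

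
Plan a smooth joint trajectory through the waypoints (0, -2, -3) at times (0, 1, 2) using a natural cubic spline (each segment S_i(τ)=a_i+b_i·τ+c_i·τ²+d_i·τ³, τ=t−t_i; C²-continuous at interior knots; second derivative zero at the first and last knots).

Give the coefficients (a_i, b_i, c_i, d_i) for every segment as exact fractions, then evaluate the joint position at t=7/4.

  seg 0: a=0 b=-9/4 c=0 d=1/4
  seg 1: a=-2 b=-3/2 c=3/4 d=-1/4
S(7/4) = -719/256

Δ: Δ0=-2, Δ1=-1
row 1: diag=4, rhs=6; c'=1/4, d'=3/2
back: M1=3/2
M: M0=0, M1=3/2, M2=0
seg 0: a=0, c=M0/2=0, d=(M1−M0)/(6·1)=1/4, b=Δ0−h0·(2M0+M1)/6=-9/4
seg 1: a=-2, c=M1/2=3/4, d=(M2−M1)/(6·1)=-1/4, b=Δ1−h1·(2M1+M2)/6=-3/2
t_q=7/4 → seg 1, τ=3/4; S=-2+-3/2·τ+3/4·τ²+-1/4·τ³=-719/256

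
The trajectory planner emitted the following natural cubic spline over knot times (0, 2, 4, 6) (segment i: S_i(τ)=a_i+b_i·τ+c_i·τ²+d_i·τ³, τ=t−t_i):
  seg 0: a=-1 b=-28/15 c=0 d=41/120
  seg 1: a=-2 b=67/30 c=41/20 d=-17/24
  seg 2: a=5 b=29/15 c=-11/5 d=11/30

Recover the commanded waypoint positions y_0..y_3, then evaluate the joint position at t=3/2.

y_0=-1 y_1=-2 y_2=5 y_3=3
S(3/2) = -847/320

y_0 = S_0(0) = a_0 = -1
y_1 = S_1(0) = a_1 = -2
y_2 = S_2(0) = a_2 = 5
y_3 = S_2(2) = 3
t_q=3/2 is in segment 0 (τ=3/2); S_0(τ)=-847/320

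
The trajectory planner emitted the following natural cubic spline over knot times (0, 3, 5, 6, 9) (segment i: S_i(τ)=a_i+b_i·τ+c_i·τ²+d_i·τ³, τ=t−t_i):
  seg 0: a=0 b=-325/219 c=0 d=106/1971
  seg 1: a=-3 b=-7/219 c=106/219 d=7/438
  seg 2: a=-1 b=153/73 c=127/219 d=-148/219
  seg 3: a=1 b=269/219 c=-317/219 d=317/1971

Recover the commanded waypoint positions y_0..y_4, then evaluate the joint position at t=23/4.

y_0 = S_0(0) = a_0 = 0
y_1 = S_1(0) = a_1 = -3
y_2 = S_2(0) = a_2 = -1
y_3 = S_3(0) = a_3 = 1
y_4 = S_3(3) = -4
t_q=23/4 is in segment 2 (τ=3/4); S_2(τ)=179/292

y_0=0 y_1=-3 y_2=-1 y_3=1 y_4=-4
S(23/4) = 179/292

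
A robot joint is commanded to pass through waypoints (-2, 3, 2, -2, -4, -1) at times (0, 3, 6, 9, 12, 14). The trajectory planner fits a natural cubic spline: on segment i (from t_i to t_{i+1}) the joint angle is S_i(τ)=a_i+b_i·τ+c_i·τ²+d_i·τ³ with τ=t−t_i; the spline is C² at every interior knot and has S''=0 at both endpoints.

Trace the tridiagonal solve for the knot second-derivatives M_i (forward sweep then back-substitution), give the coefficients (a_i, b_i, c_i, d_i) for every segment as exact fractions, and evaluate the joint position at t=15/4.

Δ: Δ0=5/3, Δ1=-1/3, Δ2=-4/3, Δ3=-2/3, Δ4=3/2
row 1: diag=12, rhs=-12; c'=1/4, d'=-1
row 2: denom=12−3·1/4=45/4; d'=(-6−3·-1)/(45/4)=-4/15
row 3: denom=12−3·4/15=56/5; d'=(4−3·-4/15)/(56/5)=3/7
row 4: denom=10−3·15/56=515/56; d'=(13−3·3/7)/(515/56)=656/515
back: M4=656/515
back: M3=3/7−15/56·656/515=9/103
back: M2=-4/15−4/15·9/103=-448/1545
back: M1=-1−1/4·-448/1545=-1433/1545
M: M0=0, M1=-1433/1545, M2=-448/1545, M3=9/103, M4=656/515, M5=0
seg 0: a=-2, c=M0/2=0, d=(M1−M0)/(6·3)=-1433/27810, b=Δ0−h0·(2M0+M1)/6=6583/3090
seg 1: a=3, c=M1/2=-1433/3090, d=(M2−M1)/(6·3)=197/5562, b=Δ1−h1·(2M1+M2)/6=1142/1545
seg 2: a=2, c=M2/2=-224/1545, d=(M3−M2)/(6·3)=583/27810, b=Δ2−h2·(2M2+M3)/6=-3359/3090
seg 3: a=-2, c=M3/2=9/206, d=(M4−M3)/(6·3)=611/9270, b=Δ3−h3·(2M3+M4)/6=-2149/1545
seg 4: a=-4, c=M4/2=328/515, d=(M5−M4)/(6·2)=-164/1545, b=Δ4−h4·(2M4+M5)/6=2011/3090
t_q=15/4 → seg 1, τ=3/4; S=3+1142/1545·τ+-1433/3090·τ²+197/5562·τ³=218093/65920

  seg 0: a=-2 b=6583/3090 c=0 d=-1433/27810
  seg 1: a=3 b=1142/1545 c=-1433/3090 d=197/5562
  seg 2: a=2 b=-3359/3090 c=-224/1545 d=583/27810
  seg 3: a=-2 b=-2149/1545 c=9/206 d=611/9270
  seg 4: a=-4 b=2011/3090 c=328/515 d=-164/1545
S(15/4) = 218093/65920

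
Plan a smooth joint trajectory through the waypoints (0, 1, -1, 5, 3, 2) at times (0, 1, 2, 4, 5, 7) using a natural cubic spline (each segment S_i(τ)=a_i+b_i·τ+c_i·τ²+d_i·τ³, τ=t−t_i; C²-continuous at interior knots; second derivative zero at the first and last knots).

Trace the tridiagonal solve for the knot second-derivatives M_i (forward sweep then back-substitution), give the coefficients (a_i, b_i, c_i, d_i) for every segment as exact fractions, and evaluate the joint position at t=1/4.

  seg 0: a=0 b=1505/709 c=0 d=-796/709
  seg 1: a=1 b=-883/709 c=-2388/709 d=1853/709
  seg 2: a=-1 b=-100/709 c=3171/709 d=-4115/2836
  seg 3: a=5 b=239/709 c=-6003/1418 d=2689/1418
  seg 4: a=3 b=-3461/1418 c=1032/709 d=-172/709
S(1/4) = 5821/11344

Δ: Δ0=1, Δ1=-2, Δ2=3, Δ3=-2, Δ4=-1/2
row 1: diag=4, rhs=-18; c'=1/4, d'=-9/2
row 2: denom=6−1·1/4=23/4; d'=(30−1·-9/2)/(23/4)=6
row 3: denom=6−2·8/23=122/23; d'=(-30−2·6)/(122/23)=-483/61
row 4: denom=6−1·23/122=709/122; d'=(9−1·-483/61)/(709/122)=2064/709
back: M4=2064/709
back: M3=-483/61−23/122·2064/709=-6003/709
back: M2=6−8/23·-6003/709=6342/709
back: M1=-9/2−1/4·6342/709=-4776/709
M: M0=0, M1=-4776/709, M2=6342/709, M3=-6003/709, M4=2064/709, M5=0
seg 0: a=0, c=M0/2=0, d=(M1−M0)/(6·1)=-796/709, b=Δ0−h0·(2M0+M1)/6=1505/709
seg 1: a=1, c=M1/2=-2388/709, d=(M2−M1)/(6·1)=1853/709, b=Δ1−h1·(2M1+M2)/6=-883/709
seg 2: a=-1, c=M2/2=3171/709, d=(M3−M2)/(6·2)=-4115/2836, b=Δ2−h2·(2M2+M3)/6=-100/709
seg 3: a=5, c=M3/2=-6003/1418, d=(M4−M3)/(6·1)=2689/1418, b=Δ3−h3·(2M3+M4)/6=239/709
seg 4: a=3, c=M4/2=1032/709, d=(M5−M4)/(6·2)=-172/709, b=Δ4−h4·(2M4+M5)/6=-3461/1418
t_q=1/4 → seg 0, τ=1/4; S=0+1505/709·τ+0·τ²+-796/709·τ³=5821/11344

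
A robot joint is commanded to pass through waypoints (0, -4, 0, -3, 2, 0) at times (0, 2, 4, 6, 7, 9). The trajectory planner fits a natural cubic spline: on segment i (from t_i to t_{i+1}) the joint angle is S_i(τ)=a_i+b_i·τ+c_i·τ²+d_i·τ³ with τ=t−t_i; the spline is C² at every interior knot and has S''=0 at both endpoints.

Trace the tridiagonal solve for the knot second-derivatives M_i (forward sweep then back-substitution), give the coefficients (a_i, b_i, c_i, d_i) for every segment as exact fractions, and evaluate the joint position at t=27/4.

  seg 0: a=0 b=-373/106 c=0 d=161/424
  seg 1: a=-4 b=55/53 c=483/212 d=-381/424
  seg 2: a=0 b=-67/106 c=-165/53 d=71/53
  seg 3: a=-3 b=317/106 c=261/53 d=-309/106
  seg 4: a=2 b=217/53 c=-405/106 d=135/212
S(27/4) = 5313/6784

Δ: Δ0=-2, Δ1=2, Δ2=-3/2, Δ3=5, Δ4=-1
row 1: diag=8, rhs=24; c'=1/4, d'=3
row 2: denom=8−2·1/4=15/2; d'=(-21−2·3)/(15/2)=-18/5
row 3: denom=6−2·4/15=82/15; d'=(39−2·-18/5)/(82/15)=693/82
row 4: denom=6−1·15/82=477/82; d'=(-36−1·693/82)/(477/82)=-405/53
back: M4=-405/53
back: M3=693/82−15/82·-405/53=522/53
back: M2=-18/5−4/15·522/53=-330/53
back: M1=3−1/4·-330/53=483/106
M: M0=0, M1=483/106, M2=-330/53, M3=522/53, M4=-405/53, M5=0
seg 0: a=0, c=M0/2=0, d=(M1−M0)/(6·2)=161/424, b=Δ0−h0·(2M0+M1)/6=-373/106
seg 1: a=-4, c=M1/2=483/212, d=(M2−M1)/(6·2)=-381/424, b=Δ1−h1·(2M1+M2)/6=55/53
seg 2: a=0, c=M2/2=-165/53, d=(M3−M2)/(6·2)=71/53, b=Δ2−h2·(2M2+M3)/6=-67/106
seg 3: a=-3, c=M3/2=261/53, d=(M4−M3)/(6·1)=-309/106, b=Δ3−h3·(2M3+M4)/6=317/106
seg 4: a=2, c=M4/2=-405/106, d=(M5−M4)/(6·2)=135/212, b=Δ4−h4·(2M4+M5)/6=217/53
t_q=27/4 → seg 3, τ=3/4; S=-3+317/106·τ+261/53·τ²+-309/106·τ³=5313/6784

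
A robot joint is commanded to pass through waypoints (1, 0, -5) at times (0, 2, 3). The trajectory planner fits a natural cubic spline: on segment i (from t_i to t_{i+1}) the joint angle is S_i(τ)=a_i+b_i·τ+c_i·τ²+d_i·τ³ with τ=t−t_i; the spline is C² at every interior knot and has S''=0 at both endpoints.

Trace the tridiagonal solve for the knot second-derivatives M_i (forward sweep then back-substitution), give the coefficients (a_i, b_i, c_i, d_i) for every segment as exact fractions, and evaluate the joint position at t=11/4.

  seg 0: a=1 b=1 c=0 d=-3/8
  seg 1: a=0 b=-7/2 c=-9/4 d=3/4
S(11/4) = -915/256

Δ: Δ0=-1/2, Δ1=-5
row 1: diag=6, rhs=-27; c'=1/6, d'=-9/2
back: M1=-9/2
M: M0=0, M1=-9/2, M2=0
seg 0: a=1, c=M0/2=0, d=(M1−M0)/(6·2)=-3/8, b=Δ0−h0·(2M0+M1)/6=1
seg 1: a=0, c=M1/2=-9/4, d=(M2−M1)/(6·1)=3/4, b=Δ1−h1·(2M1+M2)/6=-7/2
t_q=11/4 → seg 1, τ=3/4; S=0+-7/2·τ+-9/4·τ²+3/4·τ³=-915/256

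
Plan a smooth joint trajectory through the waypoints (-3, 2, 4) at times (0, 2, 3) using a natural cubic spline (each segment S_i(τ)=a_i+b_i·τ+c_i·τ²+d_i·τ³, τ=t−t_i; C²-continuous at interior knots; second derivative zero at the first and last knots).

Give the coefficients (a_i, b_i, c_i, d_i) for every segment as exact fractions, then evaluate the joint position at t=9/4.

  seg 0: a=-3 b=8/3 c=0 d=-1/24
  seg 1: a=2 b=13/6 c=-1/4 d=1/12
S(9/4) = 647/256

Δ: Δ0=5/2, Δ1=2
row 1: diag=6, rhs=-3; c'=1/6, d'=-1/2
back: M1=-1/2
M: M0=0, M1=-1/2, M2=0
seg 0: a=-3, c=M0/2=0, d=(M1−M0)/(6·2)=-1/24, b=Δ0−h0·(2M0+M1)/6=8/3
seg 1: a=2, c=M1/2=-1/4, d=(M2−M1)/(6·1)=1/12, b=Δ1−h1·(2M1+M2)/6=13/6
t_q=9/4 → seg 1, τ=1/4; S=2+13/6·τ+-1/4·τ²+1/12·τ³=647/256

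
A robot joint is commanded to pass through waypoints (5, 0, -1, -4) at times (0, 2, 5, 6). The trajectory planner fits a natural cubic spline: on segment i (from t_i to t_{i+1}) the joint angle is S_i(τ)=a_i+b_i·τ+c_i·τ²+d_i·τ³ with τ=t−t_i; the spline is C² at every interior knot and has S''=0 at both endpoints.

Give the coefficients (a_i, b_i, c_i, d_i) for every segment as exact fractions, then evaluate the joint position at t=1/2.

Δ: Δ0=-5/2, Δ1=-1/3, Δ2=-3
row 1: diag=10, rhs=13; c'=3/10, d'=13/10
row 2: denom=8−3·3/10=71/10; d'=(-16−3·13/10)/(71/10)=-199/71
back: M2=-199/71
back: M1=13/10−3/10·-199/71=152/71
M: M0=0, M1=152/71, M2=-199/71, M3=0
seg 0: a=5, c=M0/2=0, d=(M1−M0)/(6·2)=38/213, b=Δ0−h0·(2M0+M1)/6=-1369/426
seg 1: a=0, c=M1/2=76/71, d=(M2−M1)/(6·3)=-39/142, b=Δ1−h1·(2M1+M2)/6=-457/426
seg 2: a=-1, c=M2/2=-199/142, d=(M3−M2)/(6·1)=199/426, b=Δ2−h2·(2M2+M3)/6=-440/213
t_q=1/2 → seg 0, τ=1/2; S=5+-1369/426·τ+0·τ²+38/213·τ³=485/142

  seg 0: a=5 b=-1369/426 c=0 d=38/213
  seg 1: a=0 b=-457/426 c=76/71 d=-39/142
  seg 2: a=-1 b=-440/213 c=-199/142 d=199/426
S(1/2) = 485/142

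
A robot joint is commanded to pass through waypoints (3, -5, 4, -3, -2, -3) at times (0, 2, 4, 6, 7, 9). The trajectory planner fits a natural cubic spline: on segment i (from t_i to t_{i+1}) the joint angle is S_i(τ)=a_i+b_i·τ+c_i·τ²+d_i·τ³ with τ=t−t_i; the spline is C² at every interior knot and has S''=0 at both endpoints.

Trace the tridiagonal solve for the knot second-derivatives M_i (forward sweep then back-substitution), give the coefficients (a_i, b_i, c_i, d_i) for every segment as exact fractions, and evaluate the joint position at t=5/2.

Δ: Δ0=-4, Δ1=9/2, Δ2=-7/2, Δ3=1, Δ4=-1/2
row 1: diag=8, rhs=51; c'=1/4, d'=51/8
row 2: denom=8−2·1/4=15/2; d'=(-48−2·51/8)/(15/2)=-81/10
row 3: denom=6−2·4/15=82/15; d'=(27−2·-81/10)/(82/15)=324/41
row 4: denom=6−1·15/82=477/82; d'=(-9−1·324/41)/(477/82)=-154/53
back: M4=-154/53
back: M3=324/41−15/82·-154/53=447/53
back: M2=-81/10−4/15·447/53=-1097/106
back: M1=51/8−1/4·-1097/106=475/53
M: M0=0, M1=475/53, M2=-1097/106, M3=447/53, M4=-154/53, M5=0
seg 0: a=3, c=M0/2=0, d=(M1−M0)/(6·2)=475/636, b=Δ0−h0·(2M0+M1)/6=-1111/159
seg 1: a=-5, c=M1/2=475/106, d=(M2−M1)/(6·2)=-2047/1272, b=Δ1−h1·(2M1+M2)/6=314/159
seg 2: a=4, c=M2/2=-1097/212, d=(M3−M2)/(6·2)=1991/1272, b=Δ2−h2·(2M2+M3)/6=187/318
seg 3: a=-3, c=M3/2=447/106, d=(M4−M3)/(6·1)=-601/318, b=Δ3−h3·(2M3+M4)/6=-211/159
seg 4: a=-2, c=M4/2=-77/53, d=(M5−M4)/(6·2)=77/318, b=Δ4−h4·(2M4+M5)/6=457/318
t_q=5/2 → seg 1, τ=1/2; S=-5+314/159·τ+475/106·τ²+-2047/1272·τ³=-10493/3392

  seg 0: a=3 b=-1111/159 c=0 d=475/636
  seg 1: a=-5 b=314/159 c=475/106 d=-2047/1272
  seg 2: a=4 b=187/318 c=-1097/212 d=1991/1272
  seg 3: a=-3 b=-211/159 c=447/106 d=-601/318
  seg 4: a=-2 b=457/318 c=-77/53 d=77/318
S(5/2) = -10493/3392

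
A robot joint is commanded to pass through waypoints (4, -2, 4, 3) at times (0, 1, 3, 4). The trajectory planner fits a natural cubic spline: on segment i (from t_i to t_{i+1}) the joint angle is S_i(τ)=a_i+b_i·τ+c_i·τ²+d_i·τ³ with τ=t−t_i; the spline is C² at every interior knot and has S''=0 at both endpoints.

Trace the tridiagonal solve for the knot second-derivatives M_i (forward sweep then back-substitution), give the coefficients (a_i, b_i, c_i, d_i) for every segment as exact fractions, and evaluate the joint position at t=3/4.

  seg 0: a=4 b=-127/16 c=0 d=31/16
  seg 1: a=-2 b=-17/8 c=93/16 d=-13/8
  seg 2: a=4 b=13/8 c=-63/16 d=21/16
S(3/4) = -1163/1024

Δ: Δ0=-6, Δ1=3, Δ2=-1
row 1: diag=6, rhs=54; c'=1/3, d'=9
row 2: denom=6−2·1/3=16/3; d'=(-24−2·9)/(16/3)=-63/8
back: M2=-63/8
back: M1=9−1/3·-63/8=93/8
M: M0=0, M1=93/8, M2=-63/8, M3=0
seg 0: a=4, c=M0/2=0, d=(M1−M0)/(6·1)=31/16, b=Δ0−h0·(2M0+M1)/6=-127/16
seg 1: a=-2, c=M1/2=93/16, d=(M2−M1)/(6·2)=-13/8, b=Δ1−h1·(2M1+M2)/6=-17/8
seg 2: a=4, c=M2/2=-63/16, d=(M3−M2)/(6·1)=21/16, b=Δ2−h2·(2M2+M3)/6=13/8
t_q=3/4 → seg 0, τ=3/4; S=4+-127/16·τ+0·τ²+31/16·τ³=-1163/1024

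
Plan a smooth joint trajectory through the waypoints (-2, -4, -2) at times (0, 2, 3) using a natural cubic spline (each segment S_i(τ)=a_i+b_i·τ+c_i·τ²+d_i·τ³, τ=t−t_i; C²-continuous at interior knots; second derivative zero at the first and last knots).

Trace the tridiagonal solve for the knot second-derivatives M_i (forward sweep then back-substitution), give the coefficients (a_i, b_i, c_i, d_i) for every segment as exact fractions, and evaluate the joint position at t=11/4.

  seg 0: a=-2 b=-2 c=0 d=1/4
  seg 1: a=-4 b=1 c=3/2 d=-1/2
S(11/4) = -335/128

Δ: Δ0=-1, Δ1=2
row 1: diag=6, rhs=18; c'=1/6, d'=3
back: M1=3
M: M0=0, M1=3, M2=0
seg 0: a=-2, c=M0/2=0, d=(M1−M0)/(6·2)=1/4, b=Δ0−h0·(2M0+M1)/6=-2
seg 1: a=-4, c=M1/2=3/2, d=(M2−M1)/(6·1)=-1/2, b=Δ1−h1·(2M1+M2)/6=1
t_q=11/4 → seg 1, τ=3/4; S=-4+1·τ+3/2·τ²+-1/2·τ³=-335/128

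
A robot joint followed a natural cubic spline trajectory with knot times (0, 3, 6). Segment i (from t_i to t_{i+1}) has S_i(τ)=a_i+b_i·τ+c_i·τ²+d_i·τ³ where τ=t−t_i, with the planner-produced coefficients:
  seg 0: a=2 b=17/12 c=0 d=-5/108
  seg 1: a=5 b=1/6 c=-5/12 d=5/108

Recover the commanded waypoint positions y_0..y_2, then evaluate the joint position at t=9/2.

y_0=2 y_1=5 y_2=3
S(9/2) = 143/32

y_0 = S_0(0) = a_0 = 2
y_1 = S_1(0) = a_1 = 5
y_2 = S_1(3) = 3
t_q=9/2 is in segment 1 (τ=3/2); S_1(τ)=143/32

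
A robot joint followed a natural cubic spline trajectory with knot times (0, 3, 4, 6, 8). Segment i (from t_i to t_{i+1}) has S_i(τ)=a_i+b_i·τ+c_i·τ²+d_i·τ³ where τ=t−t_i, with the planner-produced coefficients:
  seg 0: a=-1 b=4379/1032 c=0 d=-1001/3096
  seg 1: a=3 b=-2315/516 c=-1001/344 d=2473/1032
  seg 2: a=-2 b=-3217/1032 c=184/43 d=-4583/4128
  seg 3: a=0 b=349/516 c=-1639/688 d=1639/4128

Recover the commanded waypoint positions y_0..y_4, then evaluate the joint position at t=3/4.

y_0=-1 y_1=3 y_2=-2 y_3=0 y_4=-5
S(3/4) = 45045/22016

y_0 = S_0(0) = a_0 = -1
y_1 = S_1(0) = a_1 = 3
y_2 = S_2(0) = a_2 = -2
y_3 = S_3(0) = a_3 = 0
y_4 = S_3(2) = -5
t_q=3/4 is in segment 0 (τ=3/4); S_0(τ)=45045/22016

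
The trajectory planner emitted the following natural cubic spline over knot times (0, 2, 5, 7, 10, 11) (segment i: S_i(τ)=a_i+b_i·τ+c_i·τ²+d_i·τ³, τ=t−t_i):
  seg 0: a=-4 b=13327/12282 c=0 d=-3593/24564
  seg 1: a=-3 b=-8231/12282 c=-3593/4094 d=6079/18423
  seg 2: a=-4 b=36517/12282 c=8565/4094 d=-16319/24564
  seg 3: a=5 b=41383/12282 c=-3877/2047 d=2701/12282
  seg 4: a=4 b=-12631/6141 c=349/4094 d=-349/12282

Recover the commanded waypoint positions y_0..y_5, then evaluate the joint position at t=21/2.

y_0 = S_0(0) = a_0 = -4
y_1 = S_1(0) = a_1 = -3
y_2 = S_2(0) = a_2 = -4
y_3 = S_3(0) = a_3 = 5
y_4 = S_4(0) = a_4 = 4
y_5 = S_4(1) = 2
t_q=21/2 is in segment 4 (τ=1/2); S_4(τ)=97907/32752

y_0=-4 y_1=-3 y_2=-4 y_3=5 y_4=4 y_5=2
S(21/2) = 97907/32752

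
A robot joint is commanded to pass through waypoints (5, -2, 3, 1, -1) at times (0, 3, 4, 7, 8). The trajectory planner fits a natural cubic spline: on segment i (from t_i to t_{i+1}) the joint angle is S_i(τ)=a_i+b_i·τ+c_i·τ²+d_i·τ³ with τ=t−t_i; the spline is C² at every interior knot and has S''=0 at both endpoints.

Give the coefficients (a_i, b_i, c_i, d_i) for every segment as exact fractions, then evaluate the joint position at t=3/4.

  seg 0: a=5 b=-1171/216 c=0 d=667/1944
  seg 1: a=-2 b=415/108 c=667/216 d=-139/72
  seg 2: a=3 b=913/216 c=-73/27 d=695/1944
  seg 3: a=1 b=-253/108 c=37/72 d=-37/216
S(3/4) = 1657/1536

Δ: Δ0=-7/3, Δ1=5, Δ2=-2/3, Δ3=-2
row 1: diag=8, rhs=44; c'=1/8, d'=11/2
row 2: denom=8−1·1/8=63/8; d'=(-34−1·11/2)/(63/8)=-316/63
row 3: denom=8−3·8/21=48/7; d'=(-8−3·-316/63)/(48/7)=37/36
back: M3=37/36
back: M2=-316/63−8/21·37/36=-146/27
back: M1=11/2−1/8·-146/27=667/108
M: M0=0, M1=667/108, M2=-146/27, M3=37/36, M4=0
seg 0: a=5, c=M0/2=0, d=(M1−M0)/(6·3)=667/1944, b=Δ0−h0·(2M0+M1)/6=-1171/216
seg 1: a=-2, c=M1/2=667/216, d=(M2−M1)/(6·1)=-139/72, b=Δ1−h1·(2M1+M2)/6=415/108
seg 2: a=3, c=M2/2=-73/27, d=(M3−M2)/(6·3)=695/1944, b=Δ2−h2·(2M2+M3)/6=913/216
seg 3: a=1, c=M3/2=37/72, d=(M4−M3)/(6·1)=-37/216, b=Δ3−h3·(2M3+M4)/6=-253/108
t_q=3/4 → seg 0, τ=3/4; S=5+-1171/216·τ+0·τ²+667/1944·τ³=1657/1536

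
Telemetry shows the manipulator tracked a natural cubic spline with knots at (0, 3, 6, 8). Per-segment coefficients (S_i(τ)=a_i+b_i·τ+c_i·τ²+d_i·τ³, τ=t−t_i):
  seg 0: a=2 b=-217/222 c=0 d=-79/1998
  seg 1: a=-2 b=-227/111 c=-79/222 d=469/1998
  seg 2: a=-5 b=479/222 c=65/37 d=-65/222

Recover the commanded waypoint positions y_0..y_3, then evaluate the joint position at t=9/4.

y_0=2 y_1=-2 y_2=-5 y_3=4
S(9/4) = -3077/4736

y_0 = S_0(0) = a_0 = 2
y_1 = S_1(0) = a_1 = -2
y_2 = S_2(0) = a_2 = -5
y_3 = S_2(2) = 4
t_q=9/4 is in segment 0 (τ=9/4); S_0(τ)=-3077/4736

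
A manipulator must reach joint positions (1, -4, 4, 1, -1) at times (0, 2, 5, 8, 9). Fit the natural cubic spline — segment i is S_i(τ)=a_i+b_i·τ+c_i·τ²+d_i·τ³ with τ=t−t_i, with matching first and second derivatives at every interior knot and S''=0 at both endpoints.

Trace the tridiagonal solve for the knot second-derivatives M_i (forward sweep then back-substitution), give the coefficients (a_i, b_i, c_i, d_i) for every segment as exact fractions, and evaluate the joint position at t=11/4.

Δ: Δ0=-5/2, Δ1=8/3, Δ2=-1, Δ3=-2
row 1: diag=10, rhs=31; c'=3/10, d'=31/10
row 2: denom=12−3·3/10=111/10; d'=(-22−3·31/10)/(111/10)=-313/111
row 3: denom=8−3·10/37=266/37; d'=(-6−3·-313/111)/(266/37)=13/38
back: M3=13/38
back: M2=-313/111−10/37·13/38=-166/57
back: M1=31/10−3/10·-166/57=151/38
M: M0=0, M1=151/38, M2=-166/57, M3=13/38, M4=0
seg 0: a=1, c=M0/2=0, d=(M1−M0)/(6·2)=151/456, b=Δ0−h0·(2M0+M1)/6=-218/57
seg 1: a=-4, c=M1/2=151/76, d=(M2−M1)/(6·3)=-785/2052, b=Δ1−h1·(2M1+M2)/6=17/114
seg 2: a=4, c=M2/2=-83/57, d=(M3−M2)/(6·3)=371/2052, b=Δ2−h2·(2M2+M3)/6=397/228
seg 3: a=1, c=M3/2=13/76, d=(M4−M3)/(6·1)=-13/228, b=Δ3−h3·(2M3+M4)/6=-241/114
t_q=11/4 → seg 1, τ=3/4; S=-4+17/114·τ+151/76·τ²+-785/2052·τ³=-14261/4864

  seg 0: a=1 b=-218/57 c=0 d=151/456
  seg 1: a=-4 b=17/114 c=151/76 d=-785/2052
  seg 2: a=4 b=397/228 c=-83/57 d=371/2052
  seg 3: a=1 b=-241/114 c=13/76 d=-13/228
S(11/4) = -14261/4864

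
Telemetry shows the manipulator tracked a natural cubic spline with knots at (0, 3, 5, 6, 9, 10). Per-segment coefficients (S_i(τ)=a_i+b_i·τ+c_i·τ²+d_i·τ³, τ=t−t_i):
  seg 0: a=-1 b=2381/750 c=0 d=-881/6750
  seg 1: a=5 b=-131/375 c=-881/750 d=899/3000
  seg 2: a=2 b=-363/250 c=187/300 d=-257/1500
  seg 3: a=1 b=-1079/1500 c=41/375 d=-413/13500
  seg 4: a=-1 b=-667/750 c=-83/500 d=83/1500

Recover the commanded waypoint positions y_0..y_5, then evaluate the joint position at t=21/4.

y_0 = S_0(0) = a_0 = -1
y_1 = S_1(0) = a_1 = 5
y_2 = S_2(0) = a_2 = 2
y_3 = S_3(0) = a_3 = 1
y_4 = S_4(0) = a_4 = -1
y_5 = S_4(1) = -2
t_q=21/4 is in segment 2 (τ=1/4); S_2(τ)=10709/6400

y_0=-1 y_1=5 y_2=2 y_3=1 y_4=-1 y_5=-2
S(21/4) = 10709/6400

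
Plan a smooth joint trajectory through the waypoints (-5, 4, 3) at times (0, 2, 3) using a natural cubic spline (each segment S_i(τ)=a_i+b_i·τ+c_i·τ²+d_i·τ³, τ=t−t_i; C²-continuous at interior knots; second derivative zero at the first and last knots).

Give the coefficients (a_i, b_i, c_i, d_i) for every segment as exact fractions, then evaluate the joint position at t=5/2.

  seg 0: a=-5 b=19/3 c=0 d=-11/24
  seg 1: a=4 b=5/6 c=-11/4 d=11/12
S(5/2) = 123/32

Δ: Δ0=9/2, Δ1=-1
row 1: diag=6, rhs=-33; c'=1/6, d'=-11/2
back: M1=-11/2
M: M0=0, M1=-11/2, M2=0
seg 0: a=-5, c=M0/2=0, d=(M1−M0)/(6·2)=-11/24, b=Δ0−h0·(2M0+M1)/6=19/3
seg 1: a=4, c=M1/2=-11/4, d=(M2−M1)/(6·1)=11/12, b=Δ1−h1·(2M1+M2)/6=5/6
t_q=5/2 → seg 1, τ=1/2; S=4+5/6·τ+-11/4·τ²+11/12·τ³=123/32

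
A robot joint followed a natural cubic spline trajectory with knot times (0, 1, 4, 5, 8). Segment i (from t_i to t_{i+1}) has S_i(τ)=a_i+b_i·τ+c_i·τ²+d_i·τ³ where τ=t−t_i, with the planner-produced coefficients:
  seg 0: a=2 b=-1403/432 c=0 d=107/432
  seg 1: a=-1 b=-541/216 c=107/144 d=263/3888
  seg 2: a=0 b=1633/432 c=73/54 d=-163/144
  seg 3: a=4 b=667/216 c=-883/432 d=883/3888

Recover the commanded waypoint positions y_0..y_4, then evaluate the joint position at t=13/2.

y_0 = S_0(0) = a_0 = 2
y_1 = S_1(0) = a_1 = -1
y_2 = S_2(0) = a_2 = 0
y_3 = S_3(0) = a_3 = 4
y_4 = S_3(3) = 1
t_q=13/2 is in segment 3 (τ=3/2); S_3(τ)=1843/384

y_0=2 y_1=-1 y_2=0 y_3=4 y_4=1
S(13/2) = 1843/384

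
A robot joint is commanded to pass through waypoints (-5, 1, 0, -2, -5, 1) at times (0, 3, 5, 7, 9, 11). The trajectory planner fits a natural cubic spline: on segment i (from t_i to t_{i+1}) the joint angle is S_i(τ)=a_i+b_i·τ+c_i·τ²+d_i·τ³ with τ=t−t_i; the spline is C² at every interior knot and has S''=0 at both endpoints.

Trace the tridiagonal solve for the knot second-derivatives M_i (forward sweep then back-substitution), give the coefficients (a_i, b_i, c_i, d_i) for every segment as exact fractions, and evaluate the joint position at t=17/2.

Δ: Δ0=2, Δ1=-1/2, Δ2=-1, Δ3=-3/2, Δ4=3
row 1: diag=10, rhs=-15; c'=1/5, d'=-3/2
row 2: denom=8−2·1/5=38/5; d'=(-3−2·-3/2)/(38/5)=0
row 3: denom=8−2·5/19=142/19; d'=(-3−2·0)/(142/19)=-57/142
row 4: denom=8−2·19/71=530/71; d'=(27−2·-57/142)/(530/71)=987/265
back: M4=987/265
back: M3=-57/142−19/71·987/265=-741/530
back: M2=0−5/19·-741/530=39/106
back: M1=-3/2−1/5·39/106=-417/265
M: M0=0, M1=-417/265, M2=39/106, M3=-741/530, M4=987/265, M5=0
seg 0: a=-5, c=M0/2=0, d=(M1−M0)/(6·3)=-139/1590, b=Δ0−h0·(2M0+M1)/6=1477/530
seg 1: a=1, c=M1/2=-417/530, d=(M2−M1)/(6·2)=343/2120, b=Δ1−h1·(2M1+M2)/6=113/265
seg 2: a=0, c=M2/2=39/212, d=(M3−M2)/(6·2)=-39/265, b=Δ2−h2·(2M2+M3)/6=-413/530
seg 3: a=-2, c=M3/2=-741/1060, d=(M4−M3)/(6·2)=181/424, b=Δ3−h3·(2M3+M4)/6=-959/530
seg 4: a=-5, c=M4/2=987/530, d=(M5−M4)/(6·2)=-329/1060, b=Δ4−h4·(2M4+M5)/6=137/265
t_q=17/2 → seg 3, τ=3/2; S=-2+-959/530·τ+-741/1060·τ²+181/424·τ³=-82193/16960

  seg 0: a=-5 b=1477/530 c=0 d=-139/1590
  seg 1: a=1 b=113/265 c=-417/530 d=343/2120
  seg 2: a=0 b=-413/530 c=39/212 d=-39/265
  seg 3: a=-2 b=-959/530 c=-741/1060 d=181/424
  seg 4: a=-5 b=137/265 c=987/530 d=-329/1060
S(17/2) = -82193/16960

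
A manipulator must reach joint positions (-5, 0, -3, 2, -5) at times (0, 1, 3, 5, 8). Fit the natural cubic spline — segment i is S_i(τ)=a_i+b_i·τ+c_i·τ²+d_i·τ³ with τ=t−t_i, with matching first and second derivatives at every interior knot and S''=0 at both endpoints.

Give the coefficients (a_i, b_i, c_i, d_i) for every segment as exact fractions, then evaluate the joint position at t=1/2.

Δ: Δ0=5, Δ1=-3/2, Δ2=5/2, Δ3=-7/3
row 1: diag=6, rhs=-39; c'=1/3, d'=-13/2
row 2: denom=8−2·1/3=22/3; d'=(24−2·-13/2)/(22/3)=111/22
row 3: denom=10−2·3/11=104/11; d'=(-29−2·111/22)/(104/11)=-215/52
back: M3=-215/52
back: M2=111/22−3/11·-215/52=321/52
back: M1=-13/2−1/3·321/52=-445/52
M: M0=0, M1=-445/52, M2=321/52, M3=-215/52, M4=0
seg 0: a=-5, c=M0/2=0, d=(M1−M0)/(6·1)=-445/312, b=Δ0−h0·(2M0+M1)/6=2005/312
seg 1: a=0, c=M1/2=-445/104, d=(M2−M1)/(6·2)=383/312, b=Δ1−h1·(2M1+M2)/6=335/156
seg 2: a=-3, c=M2/2=321/104, d=(M3−M2)/(6·2)=-67/78, b=Δ2−h2·(2M2+M3)/6=-37/156
seg 3: a=2, c=M3/2=-215/104, d=(M4−M3)/(6·3)=215/936, b=Δ3−h3·(2M3+M4)/6=281/156
t_q=1/2 → seg 0, τ=1/2; S=-5+2005/312·τ+0·τ²+-445/312·τ³=-1635/832

  seg 0: a=-5 b=2005/312 c=0 d=-445/312
  seg 1: a=0 b=335/156 c=-445/104 d=383/312
  seg 2: a=-3 b=-37/156 c=321/104 d=-67/78
  seg 3: a=2 b=281/156 c=-215/104 d=215/936
S(1/2) = -1635/832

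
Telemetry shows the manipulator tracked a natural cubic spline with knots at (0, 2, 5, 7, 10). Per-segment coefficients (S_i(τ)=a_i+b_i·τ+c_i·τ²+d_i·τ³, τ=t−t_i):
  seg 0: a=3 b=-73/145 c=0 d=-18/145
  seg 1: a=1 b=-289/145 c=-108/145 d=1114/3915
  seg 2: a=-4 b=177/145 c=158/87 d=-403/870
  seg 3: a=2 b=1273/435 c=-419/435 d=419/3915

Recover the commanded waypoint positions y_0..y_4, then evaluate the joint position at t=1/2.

y_0=3 y_1=1 y_2=-4 y_3=2 y_4=5
S(1/2) = 317/116

y_0 = S_0(0) = a_0 = 3
y_1 = S_1(0) = a_1 = 1
y_2 = S_2(0) = a_2 = -4
y_3 = S_3(0) = a_3 = 2
y_4 = S_3(3) = 5
t_q=1/2 is in segment 0 (τ=1/2); S_0(τ)=317/116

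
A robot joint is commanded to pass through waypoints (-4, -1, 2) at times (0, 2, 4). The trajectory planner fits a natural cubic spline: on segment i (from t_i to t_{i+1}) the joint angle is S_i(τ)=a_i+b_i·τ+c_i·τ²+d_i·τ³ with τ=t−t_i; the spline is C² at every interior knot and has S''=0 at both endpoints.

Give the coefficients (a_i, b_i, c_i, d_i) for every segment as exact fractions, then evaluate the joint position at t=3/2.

Δ: Δ0=3/2, Δ1=3/2
row 1: diag=8, rhs=0; c'=1/4, d'=0
back: M1=0
M: M0=0, M1=0, M2=0
seg 0: a=-4, c=M0/2=0, d=(M1−M0)/(6·2)=0, b=Δ0−h0·(2M0+M1)/6=3/2
seg 1: a=-1, c=M1/2=0, d=(M2−M1)/(6·2)=0, b=Δ1−h1·(2M1+M2)/6=3/2
t_q=3/2 → seg 0, τ=3/2; S=-4+3/2·τ+0·τ²+0·τ³=-7/4

  seg 0: a=-4 b=3/2 c=0 d=0
  seg 1: a=-1 b=3/2 c=0 d=0
S(3/2) = -7/4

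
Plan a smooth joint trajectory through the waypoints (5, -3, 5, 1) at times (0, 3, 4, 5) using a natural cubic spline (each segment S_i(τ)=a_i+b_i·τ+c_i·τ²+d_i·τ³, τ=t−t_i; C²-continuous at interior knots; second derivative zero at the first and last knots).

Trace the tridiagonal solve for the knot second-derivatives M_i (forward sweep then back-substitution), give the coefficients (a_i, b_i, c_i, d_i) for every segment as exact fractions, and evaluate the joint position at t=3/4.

  seg 0: a=5 b=-740/93 c=0 d=164/279
  seg 1: a=-3 b=736/93 c=164/31 d=-484/93
  seg 2: a=5 b=268/93 c=-320/31 d=320/93
S(3/4) = -357/496

Δ: Δ0=-8/3, Δ1=8, Δ2=-4
row 1: diag=8, rhs=64; c'=1/8, d'=8
row 2: denom=4−1·1/8=31/8; d'=(-72−1·8)/(31/8)=-640/31
back: M2=-640/31
back: M1=8−1/8·-640/31=328/31
M: M0=0, M1=328/31, M2=-640/31, M3=0
seg 0: a=5, c=M0/2=0, d=(M1−M0)/(6·3)=164/279, b=Δ0−h0·(2M0+M1)/6=-740/93
seg 1: a=-3, c=M1/2=164/31, d=(M2−M1)/(6·1)=-484/93, b=Δ1−h1·(2M1+M2)/6=736/93
seg 2: a=5, c=M2/2=-320/31, d=(M3−M2)/(6·1)=320/93, b=Δ2−h2·(2M2+M3)/6=268/93
t_q=3/4 → seg 0, τ=3/4; S=5+-740/93·τ+0·τ²+164/279·τ³=-357/496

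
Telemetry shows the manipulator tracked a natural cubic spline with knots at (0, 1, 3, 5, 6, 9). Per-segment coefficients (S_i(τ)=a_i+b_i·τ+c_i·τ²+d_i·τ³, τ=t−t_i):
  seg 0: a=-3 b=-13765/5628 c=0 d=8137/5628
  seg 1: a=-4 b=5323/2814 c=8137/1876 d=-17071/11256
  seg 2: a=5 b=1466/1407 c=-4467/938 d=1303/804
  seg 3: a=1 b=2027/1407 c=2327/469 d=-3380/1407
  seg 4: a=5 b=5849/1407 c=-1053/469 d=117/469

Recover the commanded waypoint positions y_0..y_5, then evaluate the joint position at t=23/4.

y_0=-3 y_1=-4 y_2=5 y_3=1 y_4=5 y_5=4
S(23/4) = 14475/3752

y_0 = S_0(0) = a_0 = -3
y_1 = S_1(0) = a_1 = -4
y_2 = S_2(0) = a_2 = 5
y_3 = S_3(0) = a_3 = 1
y_4 = S_4(0) = a_4 = 5
y_5 = S_4(3) = 4
t_q=23/4 is in segment 3 (τ=3/4); S_3(τ)=14475/3752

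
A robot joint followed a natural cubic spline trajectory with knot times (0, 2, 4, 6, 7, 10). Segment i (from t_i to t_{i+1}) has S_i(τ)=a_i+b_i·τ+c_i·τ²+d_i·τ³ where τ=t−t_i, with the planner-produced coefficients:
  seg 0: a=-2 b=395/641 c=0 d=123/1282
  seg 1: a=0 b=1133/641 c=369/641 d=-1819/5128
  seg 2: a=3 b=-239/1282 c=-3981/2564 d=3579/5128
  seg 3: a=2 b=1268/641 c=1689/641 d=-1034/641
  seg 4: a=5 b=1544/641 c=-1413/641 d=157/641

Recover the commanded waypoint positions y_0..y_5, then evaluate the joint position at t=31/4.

y_0 = S_0(0) = a_0 = -2
y_1 = S_1(0) = a_1 = 0
y_2 = S_2(0) = a_2 = 3
y_3 = S_3(0) = a_3 = 2
y_4 = S_4(0) = a_4 = 5
y_5 = S_4(3) = -1
t_q=31/4 is in segment 4 (τ=3/4); S_4(τ)=232603/41024

y_0=-2 y_1=0 y_2=3 y_3=2 y_4=5 y_5=-1
S(31/4) = 232603/41024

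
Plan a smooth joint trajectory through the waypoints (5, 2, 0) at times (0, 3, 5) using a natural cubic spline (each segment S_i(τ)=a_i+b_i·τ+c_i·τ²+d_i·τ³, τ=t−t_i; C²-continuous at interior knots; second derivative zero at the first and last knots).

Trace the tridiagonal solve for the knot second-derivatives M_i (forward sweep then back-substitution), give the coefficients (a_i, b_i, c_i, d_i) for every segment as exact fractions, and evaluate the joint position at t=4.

Δ: Δ0=-1, Δ1=-1
row 1: diag=10, rhs=0; c'=1/5, d'=0
back: M1=0
M: M0=0, M1=0, M2=0
seg 0: a=5, c=M0/2=0, d=(M1−M0)/(6·3)=0, b=Δ0−h0·(2M0+M1)/6=-1
seg 1: a=2, c=M1/2=0, d=(M2−M1)/(6·2)=0, b=Δ1−h1·(2M1+M2)/6=-1
t_q=4 → seg 1, τ=1; S=2+-1·τ+0·τ²+0·τ³=1

  seg 0: a=5 b=-1 c=0 d=0
  seg 1: a=2 b=-1 c=0 d=0
S(4) = 1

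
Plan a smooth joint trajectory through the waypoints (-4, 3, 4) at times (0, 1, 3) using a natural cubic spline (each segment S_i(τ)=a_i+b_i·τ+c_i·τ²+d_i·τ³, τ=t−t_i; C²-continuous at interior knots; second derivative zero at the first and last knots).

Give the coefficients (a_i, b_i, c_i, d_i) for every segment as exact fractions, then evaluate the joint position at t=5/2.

Δ: Δ0=7, Δ1=1/2
row 1: diag=6, rhs=-39; c'=1/3, d'=-13/2
back: M1=-13/2
M: M0=0, M1=-13/2, M2=0
seg 0: a=-4, c=M0/2=0, d=(M1−M0)/(6·1)=-13/12, b=Δ0−h0·(2M0+M1)/6=97/12
seg 1: a=3, c=M1/2=-13/4, d=(M2−M1)/(6·2)=13/24, b=Δ1−h1·(2M1+M2)/6=29/6
t_q=5/2 → seg 1, τ=3/2; S=3+29/6·τ+-13/4·τ²+13/24·τ³=305/64

  seg 0: a=-4 b=97/12 c=0 d=-13/12
  seg 1: a=3 b=29/6 c=-13/4 d=13/24
S(5/2) = 305/64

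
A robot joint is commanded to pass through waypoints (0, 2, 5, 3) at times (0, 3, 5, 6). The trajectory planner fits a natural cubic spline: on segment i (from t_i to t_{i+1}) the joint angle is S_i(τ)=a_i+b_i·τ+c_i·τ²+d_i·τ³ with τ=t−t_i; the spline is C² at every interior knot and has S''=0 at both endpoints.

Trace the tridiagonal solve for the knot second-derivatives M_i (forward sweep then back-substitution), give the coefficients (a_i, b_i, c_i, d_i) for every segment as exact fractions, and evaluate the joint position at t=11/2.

  seg 0: a=0 b=1/42 c=0 d=1/14
  seg 1: a=2 b=41/21 c=9/14 d=-73/168
  seg 2: a=5 b=-29/42 c=-55/28 d=55/84
S(11/2) = 951/224

Δ: Δ0=2/3, Δ1=3/2, Δ2=-2
row 1: diag=10, rhs=5; c'=1/5, d'=1/2
row 2: denom=6−2·1/5=28/5; d'=(-21−2·1/2)/(28/5)=-55/14
back: M2=-55/14
back: M1=1/2−1/5·-55/14=9/7
M: M0=0, M1=9/7, M2=-55/14, M3=0
seg 0: a=0, c=M0/2=0, d=(M1−M0)/(6·3)=1/14, b=Δ0−h0·(2M0+M1)/6=1/42
seg 1: a=2, c=M1/2=9/14, d=(M2−M1)/(6·2)=-73/168, b=Δ1−h1·(2M1+M2)/6=41/21
seg 2: a=5, c=M2/2=-55/28, d=(M3−M2)/(6·1)=55/84, b=Δ2−h2·(2M2+M3)/6=-29/42
t_q=11/2 → seg 2, τ=1/2; S=5+-29/42·τ+-55/28·τ²+55/84·τ³=951/224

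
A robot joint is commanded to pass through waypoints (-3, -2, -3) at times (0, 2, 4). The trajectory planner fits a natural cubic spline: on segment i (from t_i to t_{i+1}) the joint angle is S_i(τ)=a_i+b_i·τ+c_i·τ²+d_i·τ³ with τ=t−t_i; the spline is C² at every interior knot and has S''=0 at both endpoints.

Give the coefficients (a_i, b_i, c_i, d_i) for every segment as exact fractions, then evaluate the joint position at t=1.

Δ: Δ0=1/2, Δ1=-1/2
row 1: diag=8, rhs=-6; c'=1/4, d'=-3/4
back: M1=-3/4
M: M0=0, M1=-3/4, M2=0
seg 0: a=-3, c=M0/2=0, d=(M1−M0)/(6·2)=-1/16, b=Δ0−h0·(2M0+M1)/6=3/4
seg 1: a=-2, c=M1/2=-3/8, d=(M2−M1)/(6·2)=1/16, b=Δ1−h1·(2M1+M2)/6=0
t_q=1 → seg 0, τ=1; S=-3+3/4·τ+0·τ²+-1/16·τ³=-37/16

  seg 0: a=-3 b=3/4 c=0 d=-1/16
  seg 1: a=-2 b=0 c=-3/8 d=1/16
S(1) = -37/16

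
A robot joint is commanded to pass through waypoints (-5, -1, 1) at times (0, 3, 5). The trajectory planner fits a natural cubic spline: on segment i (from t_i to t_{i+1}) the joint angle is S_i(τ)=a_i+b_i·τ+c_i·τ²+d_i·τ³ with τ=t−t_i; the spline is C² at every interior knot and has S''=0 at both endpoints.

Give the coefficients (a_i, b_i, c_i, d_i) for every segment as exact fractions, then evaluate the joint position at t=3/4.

Δ: Δ0=4/3, Δ1=1
row 1: diag=10, rhs=-2; c'=1/5, d'=-1/5
back: M1=-1/5
M: M0=0, M1=-1/5, M2=0
seg 0: a=-5, c=M0/2=0, d=(M1−M0)/(6·3)=-1/90, b=Δ0−h0·(2M0+M1)/6=43/30
seg 1: a=-1, c=M1/2=-1/10, d=(M2−M1)/(6·2)=1/60, b=Δ1−h1·(2M1+M2)/6=17/15
t_q=3/4 → seg 0, τ=3/4; S=-5+43/30·τ+0·τ²+-1/90·τ³=-503/128

  seg 0: a=-5 b=43/30 c=0 d=-1/90
  seg 1: a=-1 b=17/15 c=-1/10 d=1/60
S(3/4) = -503/128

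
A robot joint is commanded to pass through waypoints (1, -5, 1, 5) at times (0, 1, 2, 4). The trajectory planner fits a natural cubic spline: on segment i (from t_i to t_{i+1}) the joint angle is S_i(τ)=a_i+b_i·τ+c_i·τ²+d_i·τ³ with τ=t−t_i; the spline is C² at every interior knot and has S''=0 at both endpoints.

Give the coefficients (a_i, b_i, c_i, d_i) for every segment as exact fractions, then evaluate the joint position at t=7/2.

  seg 0: a=1 b=-214/23 c=0 d=76/23
  seg 1: a=-5 b=14/23 c=228/23 d=-104/23
  seg 2: a=1 b=158/23 c=-84/23 d=14/23
S(7/2) = 473/92

Δ: Δ0=-6, Δ1=6, Δ2=2
row 1: diag=4, rhs=72; c'=1/4, d'=18
row 2: denom=6−1·1/4=23/4; d'=(-24−1·18)/(23/4)=-168/23
back: M2=-168/23
back: M1=18−1/4·-168/23=456/23
M: M0=0, M1=456/23, M2=-168/23, M3=0
seg 0: a=1, c=M0/2=0, d=(M1−M0)/(6·1)=76/23, b=Δ0−h0·(2M0+M1)/6=-214/23
seg 1: a=-5, c=M1/2=228/23, d=(M2−M1)/(6·1)=-104/23, b=Δ1−h1·(2M1+M2)/6=14/23
seg 2: a=1, c=M2/2=-84/23, d=(M3−M2)/(6·2)=14/23, b=Δ2−h2·(2M2+M3)/6=158/23
t_q=7/2 → seg 2, τ=3/2; S=1+158/23·τ+-84/23·τ²+14/23·τ³=473/92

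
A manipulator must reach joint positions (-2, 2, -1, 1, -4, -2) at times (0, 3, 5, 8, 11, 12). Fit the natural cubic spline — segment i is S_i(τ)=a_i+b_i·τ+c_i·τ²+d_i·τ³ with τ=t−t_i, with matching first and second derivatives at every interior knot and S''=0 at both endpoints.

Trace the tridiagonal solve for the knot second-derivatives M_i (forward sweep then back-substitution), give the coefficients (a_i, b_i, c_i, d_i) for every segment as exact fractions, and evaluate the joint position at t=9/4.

Δ: Δ0=4/3, Δ1=-3/2, Δ2=2/3, Δ3=-5/3, Δ4=2
row 1: diag=10, rhs=-17; c'=1/5, d'=-17/10
row 2: denom=10−2·1/5=48/5; d'=(13−2·-17/10)/(48/5)=41/24
row 3: denom=12−3·5/16=177/16; d'=(-14−3·41/24)/(177/16)=-102/59
row 4: denom=8−3·16/59=424/59; d'=(22−3·-102/59)/(424/59)=401/106
back: M4=401/106
back: M3=-102/59−16/59·401/106=-146/53
back: M2=41/24−5/16·-146/53=817/318
back: M1=-17/10−1/5·817/318=-352/159
M: M0=0, M1=-352/159, M2=817/318, M3=-146/53, M4=401/106, M5=0
seg 0: a=-2, c=M0/2=0, d=(M1−M0)/(6·3)=-176/1431, b=Δ0−h0·(2M0+M1)/6=388/159
seg 1: a=2, c=M1/2=-176/159, d=(M2−M1)/(6·2)=169/424, b=Δ1−h1·(2M1+M2)/6=-140/159
seg 2: a=-1, c=M2/2=817/636, d=(M3−M2)/(6·3)=-1693/5724, b=Δ2−h2·(2M2+M3)/6=-167/318
seg 3: a=1, c=M3/2=-73/53, d=(M4−M3)/(6·3)=77/212, b=Δ3−h3·(2M3+M4)/6=-511/636
seg 4: a=-4, c=M4/2=401/212, d=(M5−M4)/(6·1)=-401/636, b=Δ4−h4·(2M4+M5)/6=235/318
t_q=9/4 → seg 0, τ=9/4; S=-2+388/159·τ+0·τ²+-176/1431·τ³=443/212

  seg 0: a=-2 b=388/159 c=0 d=-176/1431
  seg 1: a=2 b=-140/159 c=-176/159 d=169/424
  seg 2: a=-1 b=-167/318 c=817/636 d=-1693/5724
  seg 3: a=1 b=-511/636 c=-73/53 d=77/212
  seg 4: a=-4 b=235/318 c=401/212 d=-401/636
S(9/4) = 443/212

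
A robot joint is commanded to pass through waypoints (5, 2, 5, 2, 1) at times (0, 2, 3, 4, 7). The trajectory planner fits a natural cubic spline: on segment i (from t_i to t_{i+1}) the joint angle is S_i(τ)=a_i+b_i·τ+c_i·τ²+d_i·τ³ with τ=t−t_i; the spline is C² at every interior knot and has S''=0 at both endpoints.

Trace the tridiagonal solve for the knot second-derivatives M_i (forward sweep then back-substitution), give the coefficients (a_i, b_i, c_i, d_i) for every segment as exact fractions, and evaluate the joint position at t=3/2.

Δ: Δ0=-3/2, Δ1=3, Δ2=-3, Δ3=-1/3
row 1: diag=6, rhs=27; c'=1/6, d'=9/2
row 2: denom=4−1·1/6=23/6; d'=(-36−1·9/2)/(23/6)=-243/23
row 3: denom=8−1·6/23=178/23; d'=(16−1·-243/23)/(178/23)=611/178
back: M3=611/178
back: M2=-243/23−6/23·611/178=-1020/89
back: M1=9/2−1/6·-1020/89=1141/178
M: M0=0, M1=1141/178, M2=-1020/89, M3=611/178, M4=0
seg 0: a=5, c=M0/2=0, d=(M1−M0)/(6·2)=1141/2136, b=Δ0−h0·(2M0+M1)/6=-971/267
seg 1: a=2, c=M1/2=1141/356, d=(M2−M1)/(6·1)=-3181/1068, b=Δ1−h1·(2M1+M2)/6=1481/534
seg 2: a=5, c=M2/2=-510/89, d=(M3−M2)/(6·1)=2651/1068, b=Δ2−h2·(2M2+M3)/6=265/1068
seg 3: a=2, c=M3/2=611/356, d=(M4−M3)/(6·3)=-611/3204, b=Δ3−h3·(2M3+M4)/6=-2011/534
t_q=3/2 → seg 0, τ=3/2; S=5+-971/267·τ+0·τ²+1141/2136·τ³=7677/5696

  seg 0: a=5 b=-971/267 c=0 d=1141/2136
  seg 1: a=2 b=1481/534 c=1141/356 d=-3181/1068
  seg 2: a=5 b=265/1068 c=-510/89 d=2651/1068
  seg 3: a=2 b=-2011/534 c=611/356 d=-611/3204
S(3/2) = 7677/5696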